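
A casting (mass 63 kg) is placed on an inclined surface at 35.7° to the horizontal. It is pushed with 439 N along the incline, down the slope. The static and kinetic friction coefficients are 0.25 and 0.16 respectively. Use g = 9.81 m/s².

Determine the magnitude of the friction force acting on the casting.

The normal reaction is N = m g cos θ = 501.9 N.
The friction needed for equilibrium is m g sin θ + P = 360.6 + 439 = 799.6 N, measured positive up-slope.
The static-friction ceiling is μ_s N = 0.25 × 501.9 = 125.5 N.
|799.6| exceeds 125.5 N, so the casting slips down-slope; friction is kinetic, f = μ_k N = 0.16×501.9 = 80.3 N.

f ≈ 80.3 N (up the incline)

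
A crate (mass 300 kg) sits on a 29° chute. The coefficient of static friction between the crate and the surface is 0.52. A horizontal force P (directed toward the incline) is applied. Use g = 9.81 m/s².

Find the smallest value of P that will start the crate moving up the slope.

At impending motion up the slope, friction acts down-slope at its limit: f = μ_s N.
Perpendicular to the incline: N = m g cos θ + P sin θ.
Along the incline: P cos θ = m g sin θ + μ_s N = m g sin θ + μ_s (m g cos θ + P sin θ).
Solving, P (cos θ − μ_s sin θ) = m g (sin θ + μ_s cos θ), so P = 300×9.81×(sin 29° + 0.52 cos 29°)/(cos 29° − 0.52 sin 29°) = 2940×0.9396/0.6225 = 4440 N.

P ≈ 4440 N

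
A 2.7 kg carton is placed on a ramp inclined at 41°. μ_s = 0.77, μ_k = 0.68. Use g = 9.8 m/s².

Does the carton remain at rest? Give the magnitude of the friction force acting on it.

N = m g cos θ = 20 N.
Down-slope weight component: m g sin θ = 17.4 N.
μ_s N = 15.4 N.
17.4 > 15.4 N, so it slides; kinetic friction f = μ_k N = 0.68×20 = 13.6 N.

f ≈ 13.6 N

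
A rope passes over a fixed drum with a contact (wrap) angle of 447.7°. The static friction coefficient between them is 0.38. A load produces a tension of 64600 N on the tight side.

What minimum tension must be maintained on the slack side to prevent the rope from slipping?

Capstan equation at impending slip: T_tight/T_slack = e^{μβ}.
β = 447.7° = 7.814 rad; e^{μβ} = e^{0.38×7.814} = 19.48.
T_slack = T_tight / e^{μβ} = 64600 / 19.48 = 3320 N.

T_min ≈ 3320 N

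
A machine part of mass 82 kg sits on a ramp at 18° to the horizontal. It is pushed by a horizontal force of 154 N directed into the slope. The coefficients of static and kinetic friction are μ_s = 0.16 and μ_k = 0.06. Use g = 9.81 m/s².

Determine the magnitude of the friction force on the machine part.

Resolve perpendicular to the incline: N = m g cos θ + P sin θ = 82×9.81×cos 18° + 154×sin 18° = 812.6 N.
Along the incline, the net driving force (taking up-slope positive) is P cos θ − m g sin θ = 146.5 − 248.6 = -102.1 N, so equilibrium requires friction f = 102.1 N (up-slope).
Maximum static friction: μ_s N = 0.16 × 812.6 = 130 N.
|f_req| = 102.1 ≤ 130 N → the machine part is in equilibrium; friction equals the required value.

f ≈ 102 N (up the incline)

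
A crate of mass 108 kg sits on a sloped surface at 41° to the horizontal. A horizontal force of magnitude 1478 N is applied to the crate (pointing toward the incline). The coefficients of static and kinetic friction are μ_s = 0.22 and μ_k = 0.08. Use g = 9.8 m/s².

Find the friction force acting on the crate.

f ≈ 141 N (down the incline)

Resolve perpendicular to the incline: N = m g cos θ + P sin θ = 108×9.8×cos 41° + 1478×sin 41° = 1768 N.
Along the incline, the net driving force (taking up-slope positive) is P cos θ − m g sin θ = 1115 − 694.4 = 421.1 N, so equilibrium requires friction f = -421.1 N (down-slope).
Maximum static friction: μ_s N = 0.22 × 1768 = 389.1 N.
|f_req| = 421.1 > 389.1 N → the crate slides up the incline; f = μ_k N = 0.08 × 1768 = 141 N.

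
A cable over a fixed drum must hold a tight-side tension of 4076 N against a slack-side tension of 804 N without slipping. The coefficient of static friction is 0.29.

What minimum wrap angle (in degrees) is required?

T₂/T₁ = e^{μβ} → β = ln(T₂/T₁)/μ.
β = ln(4076/804)/0.29 = 1.623/0.29 = 5.597 rad.
In degrees: β = 5.597 × 180/π = 321°.

β_min ≈ 321°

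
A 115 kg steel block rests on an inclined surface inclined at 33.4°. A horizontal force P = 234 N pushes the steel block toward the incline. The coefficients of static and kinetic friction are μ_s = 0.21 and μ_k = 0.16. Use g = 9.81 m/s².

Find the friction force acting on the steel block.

f ≈ 171 N (up the incline)

Resolve perpendicular to the incline: N = m g cos θ + P sin θ = 115×9.81×cos 33.4° + 234×sin 33.4° = 1071 N.
Along the incline, the net driving force (taking up-slope positive) is P cos θ − m g sin θ = 195.4 − 621 = -425.7 N, so equilibrium requires friction f = 425.7 N (up-slope).
The limit of static friction is μ_s N = 224.8 N.
The required 425.7 N exceeds the static limit, so the steel block slides down-slope and f = μ_k N = 0.16×1071 = 171 N.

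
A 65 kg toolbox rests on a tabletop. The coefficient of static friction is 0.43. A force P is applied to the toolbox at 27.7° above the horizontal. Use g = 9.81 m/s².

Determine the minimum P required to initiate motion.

P ≈ 253 N

N = m g − P sin α (the pull lifts the toolbox).
At impending slip, P cos α = μ_s N = μ_s (m g − P sin α).
Solving: P (cos α + μ_s sin α) = μ_s m g → P = 0.43×638/(cos 27.7° + 0.43 sin 27.7°) = 274/1.085 = 253 N.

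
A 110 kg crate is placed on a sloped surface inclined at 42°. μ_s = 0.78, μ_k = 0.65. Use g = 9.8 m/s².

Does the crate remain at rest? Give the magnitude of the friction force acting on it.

f ≈ 521 N

N = m g cos θ = 801 N.
Down-slope weight component: m g sin θ = 721 N.
μ_s N = 625 N.
721 > 625 N, so it slides; kinetic friction f = μ_k N = 0.65×801 = 521 N.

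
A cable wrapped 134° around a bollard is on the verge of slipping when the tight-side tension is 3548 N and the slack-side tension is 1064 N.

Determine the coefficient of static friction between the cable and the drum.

μ ≈ 0.515

T₂/T₁ = e^{μβ} → μ = ln(T₂/T₁)/β.
β = 134° = 2.339 rad.
μ = ln(3548/1064)/2.339 = ln(3.335)/2.339 = 0.515.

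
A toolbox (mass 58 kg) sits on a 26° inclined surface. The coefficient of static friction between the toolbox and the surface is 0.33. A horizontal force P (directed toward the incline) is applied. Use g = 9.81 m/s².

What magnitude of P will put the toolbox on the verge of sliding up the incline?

At impending motion up the slope, friction acts down-slope at its limit: f = μ_s N.
Perpendicular to the incline: N = m g cos θ + P sin θ.
Along the incline: P cos θ = m g sin θ + μ_s N = m g sin θ + μ_s (m g cos θ + P sin θ).
Solving, P (cos θ − μ_s sin θ) = m g (sin θ + μ_s cos θ), so P = 58×9.81×(sin 26° + 0.33 cos 26°)/(cos 26° − 0.33 sin 26°) = 569×0.735/0.7541 = 555 N.

P ≈ 555 N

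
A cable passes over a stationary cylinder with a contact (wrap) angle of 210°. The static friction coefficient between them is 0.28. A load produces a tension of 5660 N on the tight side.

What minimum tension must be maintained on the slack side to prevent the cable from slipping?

T_min ≈ 2030 N

Capstan equation at impending slip: T_tight/T_slack = e^{μβ}.
β = 210° = 3.665 rad; e^{μβ} = e^{0.28×3.665} = 2.791.
T_slack = T_tight / e^{μβ} = 5660 / 2.791 = 2030 N.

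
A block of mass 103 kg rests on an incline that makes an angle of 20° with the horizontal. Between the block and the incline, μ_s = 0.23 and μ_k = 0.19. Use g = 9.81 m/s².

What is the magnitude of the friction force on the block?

Perpendicular to the surface, N = m g cos θ = 103·9.81·cos 20° = 949.5 N.
For equilibrium along the incline, friction must balance the weight component: f = m g sin θ = 345.6 N up the slope.
The static-friction ceiling is μ_s N = 0.23 × 949.5 = 218.4 N.
|345.6| exceeds 218.4 N, so the block slips down-slope; friction is kinetic, f = μ_k N = 0.19×949.5 = 180 N.

f ≈ 180 N (up the incline)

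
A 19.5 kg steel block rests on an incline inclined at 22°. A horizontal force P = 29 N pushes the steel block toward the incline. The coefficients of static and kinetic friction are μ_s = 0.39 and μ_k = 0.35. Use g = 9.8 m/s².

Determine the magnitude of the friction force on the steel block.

f ≈ 44.7 N (up the incline)

The horizontal push has a component P sin θ into the surface, so N = m g cos θ + P sin θ = 177.2 + 10.86 = 188 N.
Parallel to the incline: P cos θ − m g sin θ = 26.89 − 71.59 = -44.7 N; the friction needed to balance this is 44.7 N acting up the slope.
Maximum static friction: μ_s N = 0.39 × 188 = 73.34 N.
|f_req| = 44.7 ≤ 73.34 N → the steel block is in equilibrium; friction equals the required value.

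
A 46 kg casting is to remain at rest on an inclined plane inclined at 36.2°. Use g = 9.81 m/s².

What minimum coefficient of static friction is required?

μ_s,min ≈ 0.732

At the slip threshold m g sin θ = μ_s m g cos θ, so μ_s,min = tan θ.
μ_s,min = tan 36.2° = 0.732.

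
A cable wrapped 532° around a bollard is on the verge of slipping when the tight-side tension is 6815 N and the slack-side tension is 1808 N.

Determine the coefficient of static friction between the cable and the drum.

T₂/T₁ = e^{μβ} → μ = ln(T₂/T₁)/β.
β = 532° = 9.285 rad.
μ = ln(6815/1808)/9.285 = ln(3.769)/9.285 = 0.143.

μ ≈ 0.143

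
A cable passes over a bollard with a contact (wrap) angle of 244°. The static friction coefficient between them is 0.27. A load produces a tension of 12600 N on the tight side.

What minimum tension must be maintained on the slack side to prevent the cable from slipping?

Capstan equation at impending slip: T_tight/T_slack = e^{μβ}.
β = 244° = 4.259 rad; e^{μβ} = e^{0.27×4.259} = 3.158.
T_slack = T_tight / e^{μβ} = 12600 / 3.158 = 3990 N.

T_min ≈ 3990 N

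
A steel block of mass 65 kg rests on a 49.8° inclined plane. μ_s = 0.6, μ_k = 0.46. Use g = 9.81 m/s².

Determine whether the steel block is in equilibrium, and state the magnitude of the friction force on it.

f ≈ 189 N

N = m g cos θ = 412 N.
Down-slope weight component: m g sin θ = 487 N.
μ_s N = 247 N.
487 > 247 N, so it slides; kinetic friction f = μ_k N = 0.46×412 = 189 N.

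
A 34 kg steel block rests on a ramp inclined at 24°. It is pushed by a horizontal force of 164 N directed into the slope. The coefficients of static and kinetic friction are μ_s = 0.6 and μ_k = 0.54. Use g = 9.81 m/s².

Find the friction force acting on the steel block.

Normal direction: N = m g cos θ + P sin θ = 371.4 N.
Along the incline, the net driving force (taking up-slope positive) is P cos θ − m g sin θ = 149.8 − 135.7 = 14.16 N, so equilibrium requires friction f = -14.16 N (down-slope).
The limit of static friction is μ_s N = 222.8 N.
|f_req| = 14.16 ≤ 222.8 N → the steel block is in equilibrium; friction equals the required value.

f ≈ 14.2 N (down the incline)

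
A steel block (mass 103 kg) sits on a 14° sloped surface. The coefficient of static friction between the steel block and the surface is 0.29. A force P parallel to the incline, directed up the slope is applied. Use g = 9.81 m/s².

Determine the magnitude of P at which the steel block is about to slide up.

At impending motion up the slope, friction acts down-slope at its limit: f = μ_s N.
P is parallel to the surface, so N = m g cos θ = 980 N.
Along the incline: P = m g sin θ + μ_s N = 244 + 0.29×980 = 529 N.

P ≈ 529 N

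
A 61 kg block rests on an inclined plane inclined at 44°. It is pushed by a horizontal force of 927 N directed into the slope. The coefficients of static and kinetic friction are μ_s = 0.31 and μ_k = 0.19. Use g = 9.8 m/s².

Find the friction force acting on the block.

The horizontal push has a component P sin θ into the surface, so N = m g cos θ + P sin θ = 430 + 643.9 = 1074 N.
Along the incline, the net driving force (taking up-slope positive) is P cos θ − m g sin θ = 666.8 − 415.3 = 251.6 N, so equilibrium requires friction f = -251.6 N (down-slope).
Maximum static friction: μ_s N = 0.31 × 1074 = 332.9 N.
Since 251.6 N is within the 332.9 N limit, the block stays put and friction is exactly 252 N.

f ≈ 252 N (down the incline)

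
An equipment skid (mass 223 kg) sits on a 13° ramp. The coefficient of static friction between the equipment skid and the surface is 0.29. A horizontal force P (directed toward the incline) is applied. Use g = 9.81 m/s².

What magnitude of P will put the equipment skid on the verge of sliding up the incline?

At impending motion up the slope, friction acts down-slope at its limit: f = μ_s N.
Perpendicular to the incline: N = m g cos θ + P sin θ.
Along the incline: P cos θ = m g sin θ + μ_s N = m g sin θ + μ_s (m g cos θ + P sin θ).
Solving, P (cos θ − μ_s sin θ) = m g (sin θ + μ_s cos θ), so P = 223×9.81×(sin 13° + 0.29 cos 13°)/(cos 13° − 0.29 sin 13°) = 2190×0.5075/0.9091 = 1220 N.

P ≈ 1220 N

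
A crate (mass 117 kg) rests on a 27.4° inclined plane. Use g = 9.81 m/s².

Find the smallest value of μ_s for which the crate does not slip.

At the slip threshold m g sin θ = μ_s m g cos θ, so μ_s,min = tan θ.
μ_s,min = tan 27.4° = 0.518.

μ_s,min ≈ 0.518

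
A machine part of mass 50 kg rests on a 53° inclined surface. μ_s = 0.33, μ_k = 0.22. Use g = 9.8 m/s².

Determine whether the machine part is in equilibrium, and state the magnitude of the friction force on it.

N = m g cos θ = 295 N.
Down-slope weight component: m g sin θ = 391 N.
μ_s N = 97.3 N.
391 > 97.3 N, so it slides; kinetic friction f = μ_k N = 0.22×295 = 64.9 N.

f ≈ 64.9 N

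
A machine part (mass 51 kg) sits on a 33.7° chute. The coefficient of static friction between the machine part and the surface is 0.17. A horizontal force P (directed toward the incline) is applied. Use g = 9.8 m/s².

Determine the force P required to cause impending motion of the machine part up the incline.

P ≈ 472 N

At impending motion up the slope, friction acts down-slope at its limit: f = μ_s N.
Perpendicular to the incline: N = m g cos θ + P sin θ.
Along the incline: P cos θ = m g sin θ + μ_s N = m g sin θ + μ_s (m g cos θ + P sin θ).
Solving, P (cos θ − μ_s sin θ) = m g (sin θ + μ_s cos θ), so P = 51×9.8×(sin 33.7° + 0.17 cos 33.7°)/(cos 33.7° − 0.17 sin 33.7°) = 500×0.6963/0.7376 = 472 N.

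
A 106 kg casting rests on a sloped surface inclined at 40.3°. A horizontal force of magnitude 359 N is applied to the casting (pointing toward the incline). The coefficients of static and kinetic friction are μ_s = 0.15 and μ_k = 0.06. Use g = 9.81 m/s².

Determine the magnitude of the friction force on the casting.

f ≈ 61.5 N (up the incline)

The horizontal push has a component P sin θ into the surface, so N = m g cos θ + P sin θ = 793.1 + 232.2 = 1025 N.
Parallel to the incline: P cos θ − m g sin θ = 273.8 − 672.6 = -398.8 N; the friction needed to balance this is 398.8 N acting up the slope.
Maximum static friction: μ_s N = 0.15 × 1025 = 153.8 N.
The required 398.8 N exceeds the static limit, so the casting slides down-slope and f = μ_k N = 0.06×1025 = 61.5 N.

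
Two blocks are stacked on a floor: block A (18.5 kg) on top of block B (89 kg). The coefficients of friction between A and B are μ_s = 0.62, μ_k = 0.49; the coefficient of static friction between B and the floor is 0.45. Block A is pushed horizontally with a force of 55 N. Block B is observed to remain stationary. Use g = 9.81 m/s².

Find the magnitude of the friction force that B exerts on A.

f ≈ 55 N

Between the blocks, N₁ = m_A g = 181.5 N.
So the A–B interface can sustain at most μ_s N₁ = 112.5 N of static friction.
P = 55 N is within that limit, so A and B move together (both at rest); the A–B friction is simply f₁ = P = 55 N.
By Newton's third law B feels 55 N forward from A. With B stationary, the floor's static friction on B balances it: f₂ = 55 N (well within μ_s(m_A+m_B)g = 474.6 N).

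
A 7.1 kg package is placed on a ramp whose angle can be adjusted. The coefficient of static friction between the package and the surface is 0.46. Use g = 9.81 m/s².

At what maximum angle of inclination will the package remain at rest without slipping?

θ_max ≈ 24.7°

At the slip threshold, m g sin θ = μ_s · m g cos θ, so tan θ = μ_s.
θ_max = arctan(0.46) = 24.7°.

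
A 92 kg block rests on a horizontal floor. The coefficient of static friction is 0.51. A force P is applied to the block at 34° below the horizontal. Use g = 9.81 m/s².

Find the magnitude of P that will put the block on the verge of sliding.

P ≈ 846 N

N = m g + P sin α (the push presses the block into the horizontal floor).
At impending slip, P cos α = μ_s N = μ_s (m g + P sin α).
Solving: P (cos α − μ_s sin α) = μ_s m g → P = 0.51×903/(cos 34° − 0.51 sin 34°) = 460/0.5438 = 846 N.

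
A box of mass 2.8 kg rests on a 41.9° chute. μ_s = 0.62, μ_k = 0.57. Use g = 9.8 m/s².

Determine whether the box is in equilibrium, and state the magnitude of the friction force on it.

f ≈ 11.6 N

N = m g cos θ = 20.4 N.
Down-slope weight component: m g sin θ = 18.3 N.
μ_s N = 12.7 N.
18.3 > 12.7 N, so it slides; kinetic friction f = μ_k N = 0.57×20.4 = 11.6 N.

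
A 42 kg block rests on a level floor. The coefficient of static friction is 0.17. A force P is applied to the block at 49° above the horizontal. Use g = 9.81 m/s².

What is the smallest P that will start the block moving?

P ≈ 89.3 N

N = m g − P sin α (the pull lifts the block).
At impending slip, P cos α = μ_s N = μ_s (m g − P sin α).
Solving: P (cos α + μ_s sin α) = μ_s m g → P = 0.17×412/(cos 49° + 0.17 sin 49°) = 70/0.7844 = 89.3 N.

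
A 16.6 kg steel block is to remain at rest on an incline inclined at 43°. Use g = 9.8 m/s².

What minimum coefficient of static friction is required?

At the slip threshold m g sin θ = μ_s m g cos θ, so μ_s,min = tan θ.
μ_s,min = tan 43° = 0.933.

μ_s,min ≈ 0.933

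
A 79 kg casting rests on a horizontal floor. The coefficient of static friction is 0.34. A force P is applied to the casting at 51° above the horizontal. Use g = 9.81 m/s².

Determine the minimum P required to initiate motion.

N = m g − P sin α (the pull lifts the casting).
At impending slip, P cos α = μ_s N = μ_s (m g − P sin α).
Solving: P (cos α + μ_s sin α) = μ_s m g → P = 0.34×775/(cos 51° + 0.34 sin 51°) = 263/0.8936 = 295 N.

P ≈ 295 N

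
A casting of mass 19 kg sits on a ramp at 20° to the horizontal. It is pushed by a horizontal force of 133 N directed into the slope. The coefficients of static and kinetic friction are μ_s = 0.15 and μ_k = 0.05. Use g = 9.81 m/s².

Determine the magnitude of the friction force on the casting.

Resolve perpendicular to the incline: N = m g cos θ + P sin θ = 19×9.81×cos 20° + 133×sin 20° = 220.6 N.
Parallel to the incline: P cos θ − m g sin θ = 125 − 63.75 = 61.23 N; the friction needed to balance this is 61.23 N acting down the slope.
Maximum static friction: μ_s N = 0.15 × 220.6 = 33.1 N.
The required 61.23 N exceeds the static limit, so the casting slides up-slope and f = μ_k N = 0.05×220.6 = 11 N.

f ≈ 11 N (down the incline)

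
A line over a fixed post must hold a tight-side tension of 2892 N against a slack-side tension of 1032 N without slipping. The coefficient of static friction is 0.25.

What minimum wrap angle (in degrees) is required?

β_min ≈ 236°

T₂/T₁ = e^{μβ} → β = ln(T₂/T₁)/μ.
β = ln(2892/1032)/0.25 = 1.03/0.25 = 4.122 rad.
In degrees: β = 4.122 × 180/π = 236°.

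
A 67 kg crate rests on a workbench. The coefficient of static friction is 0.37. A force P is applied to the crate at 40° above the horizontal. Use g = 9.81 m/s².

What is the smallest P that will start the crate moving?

P ≈ 242 N

N = m g − P sin α (the pull lifts the crate).
At impending slip, P cos α = μ_s N = μ_s (m g − P sin α).
Solving: P (cos α + μ_s sin α) = μ_s m g → P = 0.37×657/(cos 40° + 0.37 sin 40°) = 243/1.004 = 242 N.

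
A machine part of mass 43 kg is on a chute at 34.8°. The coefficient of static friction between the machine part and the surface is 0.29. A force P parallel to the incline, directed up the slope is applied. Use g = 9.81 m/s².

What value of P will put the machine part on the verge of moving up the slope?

P ≈ 341 N

At impending motion up the slope, friction acts down-slope at its limit: f = μ_s N.
P is parallel to the surface, so N = m g cos θ = 346 N.
Along the incline: P = m g sin θ + μ_s N = 241 + 0.29×346 = 341 N.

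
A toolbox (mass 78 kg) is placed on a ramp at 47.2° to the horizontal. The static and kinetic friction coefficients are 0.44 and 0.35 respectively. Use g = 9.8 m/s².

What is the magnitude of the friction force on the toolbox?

The normal reaction is N = m g cos θ = 519.4 N.
Along the slope the weight component is m g sin θ = 560.9 N; friction must supply exactly this, acting up-slope.
Maximum static friction available: μ_s N = 0.44 × 519.4 = 228.5 N.
Since |560.9| > 228.5 N, static friction cannot hold it; the toolbox slides down the incline and kinetic friction applies: f = μ_k N = 0.35 × 519.4 = 182 N.

f ≈ 182 N (up the incline)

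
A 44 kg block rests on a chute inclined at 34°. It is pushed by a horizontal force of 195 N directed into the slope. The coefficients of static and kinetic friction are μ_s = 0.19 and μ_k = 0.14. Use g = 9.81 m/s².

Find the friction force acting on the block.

The horizontal push has a component P sin θ into the surface, so N = m g cos θ + P sin θ = 357.8 + 109 = 466.9 N.
Along the incline, the net driving force (taking up-slope positive) is P cos θ − m g sin θ = 161.7 − 241.4 = -79.71 N, so equilibrium requires friction f = 79.71 N (up-slope).
The limit of static friction is μ_s N = 88.71 N.
Since 79.71 N is within the 88.71 N limit, the block stays put and friction is exactly 79.7 N.

f ≈ 79.7 N (up the incline)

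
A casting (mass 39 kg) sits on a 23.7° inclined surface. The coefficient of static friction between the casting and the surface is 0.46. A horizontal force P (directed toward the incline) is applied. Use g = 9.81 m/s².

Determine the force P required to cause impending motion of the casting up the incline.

At impending motion up the slope, friction acts down-slope at its limit: f = μ_s N.
Perpendicular to the incline: N = m g cos θ + P sin θ.
Along the incline: P cos θ = m g sin θ + μ_s N = m g sin θ + μ_s (m g cos θ + P sin θ).
Solving, P (cos θ − μ_s sin θ) = m g (sin θ + μ_s cos θ), so P = 39×9.81×(sin 23.7° + 0.46 cos 23.7°)/(cos 23.7° − 0.46 sin 23.7°) = 383×0.8232/0.7308 = 431 N.

P ≈ 431 N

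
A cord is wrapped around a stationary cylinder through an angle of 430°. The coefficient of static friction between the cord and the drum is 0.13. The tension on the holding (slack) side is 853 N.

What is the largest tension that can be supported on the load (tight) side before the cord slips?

T_max ≈ 2260 N

At impending slip the capstan equation gives T₂/T₁ = e^{μβ} with β in radians.
β = 430° × π/180 = 7.505 rad.
e^{μβ} = e^{0.13×7.505} = 2.653.
T₂ = T₁ · e^{μβ} = 853 × 2.653 = 2260 N.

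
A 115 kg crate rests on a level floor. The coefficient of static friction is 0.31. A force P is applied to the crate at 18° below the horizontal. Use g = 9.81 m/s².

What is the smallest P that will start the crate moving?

P ≈ 409 N

N = m g + P sin α (the push presses the crate into the level floor).
At impending slip, P cos α = μ_s N = μ_s (m g + P sin α).
Solving: P (cos α − μ_s sin α) = μ_s m g → P = 0.31×1130/(cos 18° − 0.31 sin 18°) = 350/0.8553 = 409 N.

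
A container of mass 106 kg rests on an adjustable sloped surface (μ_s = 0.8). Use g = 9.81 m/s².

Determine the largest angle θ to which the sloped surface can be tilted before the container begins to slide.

At the slip threshold, m g sin θ = μ_s · m g cos θ, so tan θ = μ_s.
θ_max = arctan(0.8) = 38.7°.

θ_max ≈ 38.7°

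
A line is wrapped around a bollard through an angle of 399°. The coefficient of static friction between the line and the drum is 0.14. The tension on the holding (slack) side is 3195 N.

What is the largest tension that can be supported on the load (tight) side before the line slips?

At impending slip the capstan equation gives T₂/T₁ = e^{μβ} with β in radians.
β = 399° × π/180 = 6.964 rad.
e^{μβ} = e^{0.14×6.964} = 2.651.
T₂ = T₁ · e^{μβ} = 3195 × 2.651 = 8470 N.

T_max ≈ 8470 N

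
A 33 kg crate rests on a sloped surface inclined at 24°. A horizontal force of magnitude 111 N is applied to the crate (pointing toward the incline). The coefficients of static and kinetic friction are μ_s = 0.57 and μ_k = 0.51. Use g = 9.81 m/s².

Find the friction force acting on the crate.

f ≈ 30.3 N (up the incline)

Resolve perpendicular to the incline: N = m g cos θ + P sin θ = 33×9.81×cos 24° + 111×sin 24° = 340.9 N.
Along the incline, the net driving force (taking up-slope positive) is P cos θ − m g sin θ = 101.4 − 131.7 = -30.27 N, so equilibrium requires friction f = 30.27 N (up-slope).
Maximum static friction: μ_s N = 0.57 × 340.9 = 194.3 N.
Since 30.27 N is within the 194.3 N limit, the crate stays put and friction is exactly 30.3 N.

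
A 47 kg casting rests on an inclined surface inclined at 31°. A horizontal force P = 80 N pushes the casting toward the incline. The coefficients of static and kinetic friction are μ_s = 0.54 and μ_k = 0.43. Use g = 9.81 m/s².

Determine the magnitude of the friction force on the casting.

Normal direction: N = m g cos θ + P sin θ = 436.4 N.
Parallel to the incline: P cos θ − m g sin θ = 68.57 − 237.5 = -168.9 N; the friction needed to balance this is 168.9 N acting up the slope.
The limit of static friction is μ_s N = 235.7 N.
|f_req| = 168.9 ≤ 235.7 N → the casting is in equilibrium; friction equals the required value.

f ≈ 169 N (up the incline)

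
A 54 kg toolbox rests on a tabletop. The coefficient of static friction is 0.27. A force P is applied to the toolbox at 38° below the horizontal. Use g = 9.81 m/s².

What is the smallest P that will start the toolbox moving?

P ≈ 230 N

N = m g + P sin α (the push presses the toolbox into the tabletop).
At impending slip, P cos α = μ_s N = μ_s (m g + P sin α).
Solving: P (cos α − μ_s sin α) = μ_s m g → P = 0.27×530/(cos 38° − 0.27 sin 38°) = 143/0.6218 = 230 N.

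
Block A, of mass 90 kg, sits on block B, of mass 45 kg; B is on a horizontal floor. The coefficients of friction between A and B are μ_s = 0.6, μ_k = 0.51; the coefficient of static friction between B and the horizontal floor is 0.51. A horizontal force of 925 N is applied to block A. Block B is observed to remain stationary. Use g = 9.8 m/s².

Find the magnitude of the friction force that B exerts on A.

Between the blocks, N₁ = m_A g = 882 N.
So the A–B interface can sustain at most μ_s N₁ = 529.2 N of static friction.
P = 925 N exceeds that limit, so A slips over B and the interface friction becomes kinetic: f₁ = μ_k N₁ = 0.51×882 = 450 N.
By Newton's third law B feels 450 N forward from A. With B stationary, the floor's static friction on B balances it: f₂ = 450 N (well within μ_s(m_A+m_B)g = 674.7 N).

f ≈ 450 N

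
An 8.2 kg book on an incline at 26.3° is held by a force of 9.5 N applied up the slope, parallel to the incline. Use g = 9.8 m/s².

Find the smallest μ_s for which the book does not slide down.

N = m g cos θ = 72.04 N.
Friction must make up the shortfall along the incline: f = m g sin θ − P = 35.61 − 9.5 = 26.11 N.
At the threshold f = μ_s N, so μ_s,min = 26.11/72.04 = 0.362.

μ_s,min ≈ 0.362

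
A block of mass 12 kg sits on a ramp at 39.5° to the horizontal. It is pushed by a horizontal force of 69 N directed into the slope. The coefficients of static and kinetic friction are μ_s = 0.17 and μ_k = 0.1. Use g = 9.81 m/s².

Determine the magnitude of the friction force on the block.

f ≈ 21.6 N (up the incline)

Resolve perpendicular to the incline: N = m g cos θ + P sin θ = 12×9.81×cos 39.5° + 69×sin 39.5° = 134.7 N.
Along the incline, the net driving force (taking up-slope positive) is P cos θ − m g sin θ = 53.24 − 74.88 = -21.64 N, so equilibrium requires friction f = 21.64 N (up-slope).
Maximum static friction: μ_s N = 0.17 × 134.7 = 22.9 N.
|f_req| = 21.64 ≤ 22.9 N → the block is in equilibrium; friction equals the required value.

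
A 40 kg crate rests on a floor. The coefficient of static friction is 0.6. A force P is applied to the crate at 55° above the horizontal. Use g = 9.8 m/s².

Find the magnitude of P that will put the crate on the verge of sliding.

N = m g − P sin α (the pull lifts the crate).
At impending slip, P cos α = μ_s N = μ_s (m g − P sin α).
Solving: P (cos α + μ_s sin α) = μ_s m g → P = 0.6×392/(cos 55° + 0.6 sin 55°) = 235/1.065 = 221 N.

P ≈ 221 N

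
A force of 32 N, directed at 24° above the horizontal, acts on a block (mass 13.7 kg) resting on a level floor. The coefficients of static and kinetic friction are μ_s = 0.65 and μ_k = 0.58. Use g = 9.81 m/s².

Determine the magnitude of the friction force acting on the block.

The vertical component of P reduces the normal force: N = m g − P sin α = 134.4 − 13.02 = 121.4 N.
For equilibrium, f = P cos α = 32×cos 24° = 29.23 N.
The static-friction limit is μ_s N = 78.9 N.
29.23 ≤ 78.9 N → static; friction equals the required 29.2 N.

f ≈ 29.2 N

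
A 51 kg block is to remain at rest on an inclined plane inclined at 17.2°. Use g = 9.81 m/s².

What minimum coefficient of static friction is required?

μ_s,min ≈ 0.31

At the slip threshold m g sin θ = μ_s m g cos θ, so μ_s,min = tan θ.
μ_s,min = tan 17.2° = 0.31.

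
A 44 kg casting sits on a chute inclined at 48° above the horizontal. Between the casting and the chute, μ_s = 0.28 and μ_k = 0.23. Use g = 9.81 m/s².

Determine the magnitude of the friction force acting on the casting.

Perpendicular to the surface, N = m g cos θ = 44·9.81·cos 48° = 288.8 N.
For equilibrium along the incline, friction must balance the weight component: f = m g sin θ = 320.8 N up the slope.
The static-friction ceiling is μ_s N = 0.28 × 288.8 = 80.87 N.
Since |320.8| > 80.87 N, static friction cannot hold it; the casting slides down the incline and kinetic friction applies: f = μ_k N = 0.23 × 288.8 = 66.4 N.

f ≈ 66.4 N (up the incline)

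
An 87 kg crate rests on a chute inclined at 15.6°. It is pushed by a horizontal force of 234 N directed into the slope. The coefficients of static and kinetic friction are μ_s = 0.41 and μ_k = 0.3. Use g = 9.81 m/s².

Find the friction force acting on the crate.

Normal direction: N = m g cos θ + P sin θ = 885 N.
Along the incline, the net driving force (taking up-slope positive) is P cos θ − m g sin θ = 225.4 − 229.5 = -4.135 N, so equilibrium requires friction f = 4.135 N (up-slope).
Maximum static friction: μ_s N = 0.41 × 885 = 362.8 N.
|f_req| = 4.135 ≤ 362.8 N → the crate is in equilibrium; friction equals the required value.

f ≈ 4.13 N (up the incline)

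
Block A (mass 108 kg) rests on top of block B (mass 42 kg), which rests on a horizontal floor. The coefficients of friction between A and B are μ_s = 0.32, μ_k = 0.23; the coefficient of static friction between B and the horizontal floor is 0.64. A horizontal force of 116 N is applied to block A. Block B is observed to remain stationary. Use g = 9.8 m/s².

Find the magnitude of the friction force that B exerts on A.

f ≈ 116 N

The normal force B exerts on A is simply A's weight, N₁ = 1058 N.
So the A–B interface can sustain at most μ_s N₁ = 338.7 N of static friction.
Since P = 116 N ≤ 338.7 N, A does not slip on B; friction on A equals P = 116 N.
B experiences an equal 116 N forward from A (third law). B is in equilibrium, so the floor supplies f₂ = 116 N of static friction (limit μ_s(m_A+m_B)g = 940.8 N, not exceeded).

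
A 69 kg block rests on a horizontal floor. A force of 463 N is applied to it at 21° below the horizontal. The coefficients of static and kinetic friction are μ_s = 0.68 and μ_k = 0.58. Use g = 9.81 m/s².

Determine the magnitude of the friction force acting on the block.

N = m g + P sin α = 676.9 + 463×sin 21° = 842.8 N.
The horizontal driving force is P cos α = 432.2 N, so equilibrium needs friction f = 432.2 N.
μ_s N = 0.68 × 842.8 = 573.1 N.
Since 432.2 N does not exceed the limit, the block stays at rest and f = 432 N.

f ≈ 432 N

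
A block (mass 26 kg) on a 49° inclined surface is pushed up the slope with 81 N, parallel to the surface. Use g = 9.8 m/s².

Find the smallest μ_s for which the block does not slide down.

N = m g cos θ = 167.2 N.
Friction must make up the shortfall along the incline: f = m g sin θ − P = 192.3 − 81 = 111.3 N.
At the threshold f = μ_s N, so μ_s,min = 111.3/167.2 = 0.666.

μ_s,min ≈ 0.666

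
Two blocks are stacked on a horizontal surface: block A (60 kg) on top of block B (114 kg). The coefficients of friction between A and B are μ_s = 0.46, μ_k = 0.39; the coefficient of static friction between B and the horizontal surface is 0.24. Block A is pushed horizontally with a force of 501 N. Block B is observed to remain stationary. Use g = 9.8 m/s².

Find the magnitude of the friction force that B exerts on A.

f ≈ 229 N

The normal force B exerts on A is simply A's weight, N₁ = 588 N.
So the A–B interface can sustain at most μ_s N₁ = 270.5 N of static friction.
Since P = 501 N > 270.5 N, A slides on B; the A–B friction is kinetic: f₁ = μ_k N₁ = 0.39×588 = 229 N.
B experiences an equal 229 N forward from A (third law). B is in equilibrium, so the floor supplies f₂ = 229 N of static friction (limit μ_s(m_A+m_B)g = 409.2 N, not exceeded).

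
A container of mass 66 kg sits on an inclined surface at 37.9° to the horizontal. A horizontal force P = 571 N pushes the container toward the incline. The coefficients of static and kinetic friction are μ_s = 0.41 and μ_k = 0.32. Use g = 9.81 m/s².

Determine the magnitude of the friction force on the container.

The horizontal push has a component P sin θ into the surface, so N = m g cos θ + P sin θ = 510.9 + 350.8 = 861.7 N.
Along the incline, the net driving force (taking up-slope positive) is P cos θ − m g sin θ = 450.6 − 397.7 = 52.84 N, so equilibrium requires friction f = -52.84 N (down-slope).
Maximum static friction: μ_s N = 0.41 × 861.7 = 353.3 N.
|f_req| = 52.84 ≤ 353.3 N → the container is in equilibrium; friction equals the required value.

f ≈ 52.8 N (down the incline)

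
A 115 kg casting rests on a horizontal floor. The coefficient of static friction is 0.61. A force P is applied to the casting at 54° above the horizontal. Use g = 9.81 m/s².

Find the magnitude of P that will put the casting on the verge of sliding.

N = m g − P sin α (the pull lifts the casting).
At impending slip, P cos α = μ_s N = μ_s (m g − P sin α).
Solving: P (cos α + μ_s sin α) = μ_s m g → P = 0.61×1130/(cos 54° + 0.61 sin 54°) = 688/1.081 = 636 N.

P ≈ 636 N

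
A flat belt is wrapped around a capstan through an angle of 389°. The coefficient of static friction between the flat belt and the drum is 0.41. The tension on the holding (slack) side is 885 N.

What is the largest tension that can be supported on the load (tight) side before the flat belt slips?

T_max ≈ 14300 N

At impending slip the capstan equation gives T₂/T₁ = e^{μβ} with β in radians.
β = 389° × π/180 = 6.789 rad.
e^{μβ} = e^{0.41×6.789} = 16.18.
T₂ = T₁ · e^{μβ} = 885 × 16.18 = 14300 N.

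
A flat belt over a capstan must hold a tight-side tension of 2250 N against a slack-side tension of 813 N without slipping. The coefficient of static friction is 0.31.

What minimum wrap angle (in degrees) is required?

β_min ≈ 188°

T₂/T₁ = e^{μβ} → β = ln(T₂/T₁)/μ.
β = ln(2250/813)/0.31 = 1.018/0.31 = 3.284 rad.
In degrees: β = 3.284 × 180/π = 188°.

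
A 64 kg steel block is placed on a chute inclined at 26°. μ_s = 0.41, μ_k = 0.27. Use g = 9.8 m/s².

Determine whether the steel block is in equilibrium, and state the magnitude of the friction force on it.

f ≈ 152 N

N = m g cos θ = 564 N.
Down-slope weight component: m g sin θ = 275 N.
μ_s N = 231 N.
275 > 231 N, so it slides; kinetic friction f = μ_k N = 0.27×564 = 152 N.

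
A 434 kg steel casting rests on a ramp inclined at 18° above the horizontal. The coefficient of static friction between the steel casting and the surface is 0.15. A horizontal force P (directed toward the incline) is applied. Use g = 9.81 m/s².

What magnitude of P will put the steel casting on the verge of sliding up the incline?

P ≈ 2130 N

At impending motion up the slope, friction acts down-slope at its limit: f = μ_s N.
Perpendicular to the incline: N = m g cos θ + P sin θ.
Along the incline: P cos θ = m g sin θ + μ_s N = m g sin θ + μ_s (m g cos θ + P sin θ).
Solving, P (cos θ − μ_s sin θ) = m g (sin θ + μ_s cos θ), so P = 434×9.81×(sin 18° + 0.15 cos 18°)/(cos 18° − 0.15 sin 18°) = 4260×0.4517/0.9047 = 2130 N.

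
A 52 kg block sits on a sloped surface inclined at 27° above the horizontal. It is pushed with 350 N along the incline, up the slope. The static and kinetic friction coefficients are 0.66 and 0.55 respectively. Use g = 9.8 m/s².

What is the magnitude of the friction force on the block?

Normal force: N = m g cos θ = 52 × 9.8 × cos 27° = 454.1 N.
Parallel to the incline, ΣF = 0 gives f = m g sin θ − P = 231.4 − 350 = -118.6 N (up-slope positive).
Maximum static friction available: μ_s N = 0.66 × 454.1 = 299.7 N.
Since |-118.6| ≤ 299.7 N, static friction is sufficient; f equals the required value, not μ_s N.

f ≈ 119 N (down the incline)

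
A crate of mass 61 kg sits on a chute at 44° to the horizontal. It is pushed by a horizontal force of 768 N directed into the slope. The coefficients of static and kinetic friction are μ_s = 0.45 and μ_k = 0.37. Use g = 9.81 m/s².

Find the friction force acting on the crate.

Resolve perpendicular to the incline: N = m g cos θ + P sin θ = 61×9.81×cos 44° + 768×sin 44° = 964 N.
Parallel to the incline: P cos θ − m g sin θ = 552.5 − 415.7 = 136.8 N; the friction needed to balance this is 136.8 N acting down the slope.
Maximum static friction: μ_s N = 0.45 × 964 = 433.8 N.
|f_req| = 136.8 ≤ 433.8 N → the crate is in equilibrium; friction equals the required value.

f ≈ 137 N (down the incline)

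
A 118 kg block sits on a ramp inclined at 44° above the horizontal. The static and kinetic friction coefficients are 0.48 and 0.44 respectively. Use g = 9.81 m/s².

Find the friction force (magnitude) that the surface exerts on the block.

f ≈ 366 N (up the incline)

The normal reaction is N = m g cos θ = 832.7 N.
For equilibrium along the incline, friction must balance the weight component: f = m g sin θ = 804.1 N up the slope.
The static-friction ceiling is μ_s N = 0.48 × 832.7 = 399.7 N.
|804.1| exceeds 399.7 N, so the block slips down-slope; friction is kinetic, f = μ_k N = 0.44×832.7 = 366 N.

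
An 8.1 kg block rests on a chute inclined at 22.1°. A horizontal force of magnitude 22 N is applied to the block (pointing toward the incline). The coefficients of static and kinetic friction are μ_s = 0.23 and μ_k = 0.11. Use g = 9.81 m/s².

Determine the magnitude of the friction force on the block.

f ≈ 9.51 N (up the incline)

The horizontal push has a component P sin θ into the surface, so N = m g cos θ + P sin θ = 73.62 + 8.277 = 81.9 N.
Parallel to the incline: P cos θ − m g sin θ = 20.38 − 29.9 = -9.512 N; the friction needed to balance this is 9.512 N acting up the slope.
Maximum static friction: μ_s N = 0.23 × 81.9 = 18.84 N.
Since 9.512 N is within the 18.84 N limit, the block stays put and friction is exactly 9.51 N.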